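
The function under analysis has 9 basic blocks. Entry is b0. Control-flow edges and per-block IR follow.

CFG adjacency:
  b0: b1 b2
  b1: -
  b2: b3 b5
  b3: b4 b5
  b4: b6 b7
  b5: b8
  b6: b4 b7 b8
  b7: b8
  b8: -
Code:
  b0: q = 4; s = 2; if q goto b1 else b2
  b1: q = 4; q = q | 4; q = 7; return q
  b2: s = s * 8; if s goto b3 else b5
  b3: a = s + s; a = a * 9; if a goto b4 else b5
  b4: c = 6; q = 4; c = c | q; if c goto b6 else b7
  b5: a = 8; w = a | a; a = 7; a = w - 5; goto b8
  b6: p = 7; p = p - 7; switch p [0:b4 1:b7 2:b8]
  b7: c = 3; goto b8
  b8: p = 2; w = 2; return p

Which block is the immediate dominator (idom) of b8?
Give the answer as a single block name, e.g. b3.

idom tree: b1←b0 b2←b0 b3←b2 b4←b3 b5←b2 b6←b4 b7←b4 b8←b2
Dom∩ at merges:
  b4: preds {b3,b6}: {b0,b2,b3} ∩ {b0,b2,b3,b4,b6} = {b0,b2,b3}; idom=b3
  b5: preds {b2,b3}: {b0,b2} ∩ {b0,b2,b3} = {b0,b2}; idom=b2
  b7: preds {b4,b6}: {b0,b2,b3,b4} ∩ {b0,b2,b3,b4,b6} = {b0,b2,b3,b4}; idom=b4
  b8: preds {b5,b6,b7}: {b0,b2,b5} ∩ {b0,b2,b3,b4,b6} ∩ {b0,b2,b3,b4,b7} = {b0,b2}; idom=b2

idom(b8) = b2

Answer: b2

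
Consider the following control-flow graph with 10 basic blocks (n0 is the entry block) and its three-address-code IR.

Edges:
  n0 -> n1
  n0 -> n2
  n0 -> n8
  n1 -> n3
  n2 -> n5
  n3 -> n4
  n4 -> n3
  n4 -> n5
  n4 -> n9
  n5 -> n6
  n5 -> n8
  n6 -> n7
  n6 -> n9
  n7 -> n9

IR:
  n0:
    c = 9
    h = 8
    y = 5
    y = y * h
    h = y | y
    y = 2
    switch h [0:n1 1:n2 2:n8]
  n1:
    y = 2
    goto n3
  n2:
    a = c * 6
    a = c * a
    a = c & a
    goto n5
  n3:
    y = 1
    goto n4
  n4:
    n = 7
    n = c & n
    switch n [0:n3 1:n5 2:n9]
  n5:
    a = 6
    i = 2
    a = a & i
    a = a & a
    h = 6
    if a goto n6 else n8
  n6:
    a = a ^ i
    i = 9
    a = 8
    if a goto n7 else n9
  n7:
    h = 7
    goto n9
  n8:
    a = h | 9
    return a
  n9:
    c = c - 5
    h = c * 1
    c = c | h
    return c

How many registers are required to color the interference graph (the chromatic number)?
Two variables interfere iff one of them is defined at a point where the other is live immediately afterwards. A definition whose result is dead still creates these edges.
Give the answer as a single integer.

Block summaries:
  n0: {c,h,y} / ∅
  n1: {y} / ∅
  n2: {a} / {c}
  n3: {y} / ∅
  n4: {n} / {c}
  n5: {a,h,i} / ∅
  n6: {a,i} / {a,i}
  n7: {h} / ∅
  n8: {a} / {h}
  n9: {c,h} / {c}

Live sets:
  n0 li=∅ lo={c,h}
  n1 li={c} lo={c}
  n2 li={c} lo={c}
  n3 li={c} lo={c}
  n4 li={c} lo={c}
  n5 li={c} lo={a,c,h,i}
  n6 li={a,c,i} lo={c}
  n7 li={c} lo={c}
  n8 li={h} lo=∅
  n9 li={c} lo=∅

Interfere edges:
  a↔{c,h,i}
  c↔{a,h,i,n,y}
  h↔{a,c,i,y}
  i↔{a,c,h}
  n↔{c}
  y↔{c,h}

Registers:
  lower bound: {a,c,h,i} mutually conflict ⇒ χ ≥ 4
  assign a→c2 c→c0 h→c1 i→c3 n→c1 y→c2 — no edge inside a register ⇒ χ ≤ 4
  χ = 4

Answer: 4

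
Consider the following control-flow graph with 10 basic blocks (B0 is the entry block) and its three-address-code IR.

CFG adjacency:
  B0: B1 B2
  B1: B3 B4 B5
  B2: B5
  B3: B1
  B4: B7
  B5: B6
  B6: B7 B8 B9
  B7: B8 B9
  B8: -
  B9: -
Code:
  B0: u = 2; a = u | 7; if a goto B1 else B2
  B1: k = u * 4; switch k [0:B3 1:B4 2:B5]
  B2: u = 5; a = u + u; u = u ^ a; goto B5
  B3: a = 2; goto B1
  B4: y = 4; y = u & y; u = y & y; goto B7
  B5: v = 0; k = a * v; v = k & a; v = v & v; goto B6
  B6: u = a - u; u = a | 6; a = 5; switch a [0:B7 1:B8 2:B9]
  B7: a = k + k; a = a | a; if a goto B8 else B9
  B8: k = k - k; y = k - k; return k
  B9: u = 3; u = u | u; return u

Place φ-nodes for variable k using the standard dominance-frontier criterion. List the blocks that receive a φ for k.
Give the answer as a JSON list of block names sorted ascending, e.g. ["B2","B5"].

idom tree: B1←B0 B2←B0 B3←B1 B4←B1 B5←B0 B6←B5 B7←B0 B8←B0 B9←B0
Dom∩ at merges:
  B1: preds {B0,B3}: {B0} ∩ {B0,B1,B3} = {B0}; idom=B0
  B5: preds {B1,B2}: {B0,B1} ∩ {B0,B2} = {B0}; idom=B0
  B7: preds {B4,B6}: {B0,B1,B4} ∩ {B0,B5,B6} = {B0}; idom=B0
  B8: preds {B6,B7}: {B0,B5,B6} ∩ {B0,B7} = {B0}; idom=B0
  B9: preds {B6,B7}: {B0,B5,B6} ∩ {B0,B7} = {B0}; idom=B0

DF walk-up:
  B1←B0: walk · to B0
  B1←B3: walk B3→B1 to B0
  B5←B1: walk B1 to B0
  B5←B2: walk B2 to B0
  B7←B4: walk B4→B1 to B0
  B7←B6: walk B6→B5 to B0
  B8←B6: walk B6→B5 to B0
  B8←B7: walk B7 to B0
  B9←B6: walk B6→B5 to B0
  B9←B7: walk B7 to B0
  B0: DF=∅
  B1: DF={B1,B5,B7}
  B2: DF={B5}
  B3: DF={B1}
  B4: DF={B7}
  B5: DF={B7,B8,B9}
  B6: DF={B7,B8,B9}
  B7: DF={B8,B9}
  B8: DF=∅
  B9: DF=∅

φ for k: defs {B1,B5,B8}
  DF⁺ = {B1,B5,B7,B8,B9}

Answer: ["B1", "B5", "B7", "B8", "B9"]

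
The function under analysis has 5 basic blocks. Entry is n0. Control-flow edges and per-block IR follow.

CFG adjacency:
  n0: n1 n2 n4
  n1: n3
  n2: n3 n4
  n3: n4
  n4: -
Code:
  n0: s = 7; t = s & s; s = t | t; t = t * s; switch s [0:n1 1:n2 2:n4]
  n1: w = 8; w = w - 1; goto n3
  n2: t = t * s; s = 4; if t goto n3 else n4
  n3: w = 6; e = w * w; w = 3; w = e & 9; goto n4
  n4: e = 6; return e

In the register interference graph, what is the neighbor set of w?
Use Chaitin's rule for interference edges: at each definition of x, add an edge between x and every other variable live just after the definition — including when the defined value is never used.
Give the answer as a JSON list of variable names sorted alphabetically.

Answer: ["e"]

Derivation:
def/use:
  n0: {s,t} / ∅
  n1: {w} / ∅
  n2: {s,t} / {s,t}
  n3: {e,w} / ∅
  n4: {e} / ∅

Live sets:
  n0: in=∅ out={s,t}
  n1: in=∅ out=∅
  n2: in={s,t} out=∅
  n3: in=∅ out=∅
  n4: in=∅ out=∅

Interference:
  e↔{w}
  s↔{t}
  t↔{s}
  w↔{e}

N(w) = ["e"]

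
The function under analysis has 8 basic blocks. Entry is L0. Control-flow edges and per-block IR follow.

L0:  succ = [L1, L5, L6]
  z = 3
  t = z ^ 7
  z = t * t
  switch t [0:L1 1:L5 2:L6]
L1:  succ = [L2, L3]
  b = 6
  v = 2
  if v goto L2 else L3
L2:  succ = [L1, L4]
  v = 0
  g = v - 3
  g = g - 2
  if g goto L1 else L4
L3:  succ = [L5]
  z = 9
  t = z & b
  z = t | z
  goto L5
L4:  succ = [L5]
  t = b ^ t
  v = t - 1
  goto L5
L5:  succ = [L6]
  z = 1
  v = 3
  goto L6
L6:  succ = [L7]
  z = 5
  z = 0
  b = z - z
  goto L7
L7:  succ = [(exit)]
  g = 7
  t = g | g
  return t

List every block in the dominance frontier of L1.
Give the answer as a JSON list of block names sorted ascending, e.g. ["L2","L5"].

Answer: ["L1", "L5"]

Working:
idom tree: L1←L0 L2←L1 L3←L1 L4←L2 L5←L0 L6←L0 L7←L6
Dom∩ at merges:
  L1: preds {L0,L2}: {L0} ∩ {L0,L1,L2} = {L0}; idom=L0
  L5: preds {L0,L3,L4}: {L0} ∩ {L0,L1,L3} ∩ {L0,L1,L2,L4} = {L0}; idom=L0
  L6: preds {L0,L5}: {L0} ∩ {L0,L5} = {L0}; idom=L0

DF derivation:
  L1←L0: walk · to L0
  L1←L2: walk L2→L1 to L0
  L5←L0: walk · to L0
  L5←L3: walk L3→L1 to L0
  L5←L4: walk L4→L2→L1 to L0
  L6←L0: walk · to L0
  L6←L5: walk L5 to L0
  L0: DF=∅
  L1: DF={L1,L5}
  L2: DF={L1,L5}
  L3: DF={L5}
  L4: DF={L5}
  L5: DF={L6}
  L6: DF=∅
  L7: DF=∅

DF(L1) = ["L1", "L5"]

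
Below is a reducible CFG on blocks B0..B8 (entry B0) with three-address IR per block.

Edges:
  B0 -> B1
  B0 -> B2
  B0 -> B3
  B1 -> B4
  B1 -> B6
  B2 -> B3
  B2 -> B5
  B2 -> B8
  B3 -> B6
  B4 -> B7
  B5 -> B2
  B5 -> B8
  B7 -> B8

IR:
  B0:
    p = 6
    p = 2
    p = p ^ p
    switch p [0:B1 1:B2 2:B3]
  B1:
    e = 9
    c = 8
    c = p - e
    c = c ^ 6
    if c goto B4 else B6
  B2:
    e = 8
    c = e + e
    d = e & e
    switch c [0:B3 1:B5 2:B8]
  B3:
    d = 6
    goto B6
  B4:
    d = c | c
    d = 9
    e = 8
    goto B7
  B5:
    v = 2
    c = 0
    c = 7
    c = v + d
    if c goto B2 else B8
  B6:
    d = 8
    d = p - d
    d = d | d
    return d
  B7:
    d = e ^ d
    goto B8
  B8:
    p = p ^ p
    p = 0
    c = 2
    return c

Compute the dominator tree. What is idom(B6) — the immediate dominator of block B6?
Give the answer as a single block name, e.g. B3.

idom tree: B1←B0 B2←B0 B3←B0 B4←B1 B5←B2 B6←B0 B7←B4 B8←B0
Join-block Dom:
  B2: preds {B0,B5}: {B0} ∩ {B0,B2,B5} = {B0}; idom=B0
  B3: preds {B0,B2}: {B0} ∩ {B0,B2} = {B0}; idom=B0
  B6: preds {B1,B3}: {B0,B1} ∩ {B0,B3} = {B0}; idom=B0
  B8: preds {B2,B5,B7}: {B0,B2} ∩ {B0,B2,B5} ∩ {B0,B1,B4,B7} = {B0}; idom=B0

idom(B6) = B0

Answer: B0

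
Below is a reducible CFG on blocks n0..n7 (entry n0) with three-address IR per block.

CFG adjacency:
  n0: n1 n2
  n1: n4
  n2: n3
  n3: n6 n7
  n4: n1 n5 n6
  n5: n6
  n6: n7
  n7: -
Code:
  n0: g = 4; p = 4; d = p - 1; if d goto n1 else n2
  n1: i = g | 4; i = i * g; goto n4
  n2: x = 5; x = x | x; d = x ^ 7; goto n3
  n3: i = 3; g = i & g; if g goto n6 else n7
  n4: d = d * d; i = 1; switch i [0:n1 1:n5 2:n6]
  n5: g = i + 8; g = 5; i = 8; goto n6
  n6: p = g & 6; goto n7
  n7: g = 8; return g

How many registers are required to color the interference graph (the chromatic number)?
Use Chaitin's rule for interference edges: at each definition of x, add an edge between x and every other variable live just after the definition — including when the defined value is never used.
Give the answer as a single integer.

Answer: 3

Analysis:
def/use:
  n0: def={d,g,p} ue=∅
  n1: def={i} ue={g}
  n2: def={d,x} ue=∅
  n3: def={g,i} ue={g}
  n4: def={d,i} ue={d}
  n5: def={g,i} ue={i}
  n6: def={p} ue={g}
  n7: def={g} ue=∅

Live sets:
  n0 li=∅ lo={d,g}
  n1 li={d,g} lo={d,g}
  n2 li={g} lo={g}
  n3 li={g} lo={g}
  n4 li={d,g} lo={d,g,i}
  n5 li={i} lo={g}
  n6 li={g} lo=∅
  n7 li=∅ lo=∅

Conflict graph:
  d↔{g,i}
  g↔{d,i,p,x}
  i↔{d,g}
  p↔{g}
  x↔{g}

Registers:
  clique {d,g,i} ⇒ need ≥ 3
  3-colouring: R0={g}  R1={d,p,x}  R2={i}
  χ = 3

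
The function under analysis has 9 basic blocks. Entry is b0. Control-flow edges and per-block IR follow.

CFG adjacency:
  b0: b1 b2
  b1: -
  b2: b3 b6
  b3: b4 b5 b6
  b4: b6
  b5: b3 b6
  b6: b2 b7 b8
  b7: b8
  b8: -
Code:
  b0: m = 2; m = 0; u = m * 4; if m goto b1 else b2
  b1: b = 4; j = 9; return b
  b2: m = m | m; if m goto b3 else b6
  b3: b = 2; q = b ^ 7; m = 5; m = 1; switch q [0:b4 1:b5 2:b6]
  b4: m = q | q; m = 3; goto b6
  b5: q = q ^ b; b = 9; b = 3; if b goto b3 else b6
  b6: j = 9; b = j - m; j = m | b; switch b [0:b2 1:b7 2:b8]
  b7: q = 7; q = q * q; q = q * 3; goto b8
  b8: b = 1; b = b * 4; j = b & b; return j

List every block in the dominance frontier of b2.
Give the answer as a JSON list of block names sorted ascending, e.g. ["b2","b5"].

idom tree: b1←b0 b2←b0 b3←b2 b4←b3 b5←b3 b6←b2 b7←b6 b8←b6
Dom∩ at merges:
  b2: preds {b0,b6}: {b0} ∩ {b0,b2,b6} = {b0}; idom=b0
  b3: preds {b2,b5}: {b0,b2} ∩ {b0,b2,b3,b5} = {b0,b2}; idom=b2
  b6: preds {b2,b3,b4,b5}: {b0,b2} ∩ {b0,b2,b3} ∩ {b0,b2,b3,b4} ∩ {b0,b2,b3,b5} = {b0,b2}; idom=b2
  b8: preds {b6,b7}: {b0,b2,b6} ∩ {b0,b2,b6,b7} = {b0,b2,b6}; idom=b6

DF walk-up:
  b2←b0: walk · to b0
  b2←b6: walk b6→b2 to b0
  b3←b2: walk · to b2
  b3←b5: walk b5→b3 to b2
  b6←b2: walk · to b2
  b6←b3: walk b3 to b2
  b6←b4: walk b4→b3 to b2
  b6←b5: walk b5→b3 to b2
  b8←b6: walk · to b6
  b8←b7: walk b7 to b6
  b0: DF=∅
  b1: DF=∅
  b2: DF={b2}
  b3: DF={b3,b6}
  b4: DF={b6}
  b5: DF={b3,b6}
  b6: DF={b2}
  b7: DF={b8}
  b8: DF=∅

DF(b2) = ["b2"]

Answer: ["b2"]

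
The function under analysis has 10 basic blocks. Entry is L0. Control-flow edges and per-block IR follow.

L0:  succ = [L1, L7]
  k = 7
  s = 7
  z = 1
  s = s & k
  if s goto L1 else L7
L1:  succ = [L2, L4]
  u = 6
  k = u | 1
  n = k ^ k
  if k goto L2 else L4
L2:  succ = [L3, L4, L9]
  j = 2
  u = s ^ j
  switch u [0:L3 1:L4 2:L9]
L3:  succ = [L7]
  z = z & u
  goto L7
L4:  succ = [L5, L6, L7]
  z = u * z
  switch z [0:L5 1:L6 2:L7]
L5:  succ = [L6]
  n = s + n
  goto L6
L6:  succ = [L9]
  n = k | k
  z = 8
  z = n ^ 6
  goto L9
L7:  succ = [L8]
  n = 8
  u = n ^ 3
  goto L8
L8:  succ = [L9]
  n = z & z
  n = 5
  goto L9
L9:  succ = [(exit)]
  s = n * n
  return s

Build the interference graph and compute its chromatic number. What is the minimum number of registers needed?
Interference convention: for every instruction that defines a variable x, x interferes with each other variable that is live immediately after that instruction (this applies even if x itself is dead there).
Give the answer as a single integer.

Per-block:
  L0: {k,s,z} / ∅
  L1: {k,n,u} / ∅
  L2: {j,u} / {s}
  L3: {z} / {u,z}
  L4: {z} / {u,z}
  L5: {n} / {n,s}
  L6: {n,z} / {k}
  L7: {n,u} / ∅
  L8: {n} / {z}
  L9: {s} / {n}

Live sets:
  live L0: ∅→{s,z}
  live L1: {s,z}→{k,n,s,u,z}
  live L2: {k,n,s,z}→{k,n,s,u,z}
  live L3: {u,z}→{z}
  live L4: {k,n,s,u,z}→{k,n,s,z}
  live L5: {k,n,s}→{k}
  live L6: {k}→{n}
  live L7: {z}→{z}
  live L8: {z}→{n}
  live L9: {n}→∅

Interference:
  j — {k,n,s,z}
  k — {j,n,s,u,z}
  n — {j,k,s,u,z}
  s — {j,k,n,u,z}
  u — {k,n,s,z}
  z — {j,k,n,s,u}

Chromatic number:
  {j,k,n,s,z} pairwise interfere (5-clique) ⇒ χ ≥ 5
  assign j→c4 k→c0 n→c1 s→c2 u→c4 z→c3 — no edge inside a register ⇒ χ ≤ 5
  χ = 5

Answer: 5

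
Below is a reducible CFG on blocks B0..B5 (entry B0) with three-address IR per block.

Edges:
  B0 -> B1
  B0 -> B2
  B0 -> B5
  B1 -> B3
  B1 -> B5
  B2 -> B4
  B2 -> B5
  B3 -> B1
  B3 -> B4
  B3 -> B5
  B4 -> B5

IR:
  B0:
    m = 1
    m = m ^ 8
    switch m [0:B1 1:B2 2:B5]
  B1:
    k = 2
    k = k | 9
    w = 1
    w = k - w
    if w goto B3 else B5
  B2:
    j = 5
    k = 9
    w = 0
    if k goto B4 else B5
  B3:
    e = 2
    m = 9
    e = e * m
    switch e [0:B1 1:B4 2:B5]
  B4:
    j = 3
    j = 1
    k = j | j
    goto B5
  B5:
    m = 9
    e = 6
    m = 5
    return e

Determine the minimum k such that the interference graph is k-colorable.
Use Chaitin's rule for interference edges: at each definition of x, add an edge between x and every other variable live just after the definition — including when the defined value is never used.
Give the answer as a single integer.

def/use:
  B0: {m} / ∅
  B1: {k,w} / ∅
  B2: {j,k,w} / ∅
  B3: {e,m} / ∅
  B4: {j,k} / ∅
  B5: {e,m} / ∅

Liveness:
  B0: in=∅ out=∅
  B1: in=∅ out=∅
  B2: in=∅ out=∅
  B3: in=∅ out=∅
  B4: in=∅ out=∅
  B5: in=∅ out=∅

Interfere edges:
  e — {m}
  j — ∅
  k — {w}
  m — {e}
  w — {k}

Registers:
  {e,m} pairwise interfere (2-clique) ⇒ χ ≥ 2
  assign e→R0 j→R0 k→R0 m→R1 w→R1 — no edge inside a register ⇒ χ ≤ 2
  χ = 2

Answer: 2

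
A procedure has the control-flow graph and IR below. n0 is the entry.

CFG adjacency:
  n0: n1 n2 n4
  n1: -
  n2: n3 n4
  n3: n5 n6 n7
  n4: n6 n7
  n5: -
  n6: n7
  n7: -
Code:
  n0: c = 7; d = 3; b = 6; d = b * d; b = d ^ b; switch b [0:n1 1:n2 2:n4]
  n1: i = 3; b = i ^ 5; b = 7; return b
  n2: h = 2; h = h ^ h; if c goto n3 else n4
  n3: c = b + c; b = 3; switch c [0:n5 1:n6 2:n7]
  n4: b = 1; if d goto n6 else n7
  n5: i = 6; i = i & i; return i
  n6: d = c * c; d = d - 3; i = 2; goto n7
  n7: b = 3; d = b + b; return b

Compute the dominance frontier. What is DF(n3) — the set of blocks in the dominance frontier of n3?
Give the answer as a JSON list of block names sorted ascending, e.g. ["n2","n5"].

idom tree: n1←n0 n2←n0 n3←n2 n4←n0 n5←n3 n6←n0 n7←n0
Dom at joins:
  n4: preds {n0,n2}: {n0} ∩ {n0,n2} = {n0}; idom=n0
  n6: preds {n3,n4}: {n0,n2,n3} ∩ {n0,n4} = {n0}; idom=n0
  n7: preds {n3,n4,n6}: {n0,n2,n3} ∩ {n0,n4} ∩ {n0,n6} = {n0}; idom=n0

DF derivation:
  join n4 pred n0: · stop@n0
  join n4 pred n2: n2 stop@n0
  join n6 pred n3: n3→n2 stop@n0
  join n6 pred n4: n4 stop@n0
  join n7 pred n3: n3→n2 stop@n0
  join n7 pred n4: n4 stop@n0
  join n7 pred n6: n6 stop@n0
  DF(n0)=∅
  DF(n1)=∅
  DF(n2)={n4,n6,n7}
  DF(n3)={n6,n7}
  DF(n4)={n6,n7}
  DF(n5)=∅
  DF(n6)={n7}
  DF(n7)=∅

DF(n3) = ["n6", "n7"]

Answer: ["n6", "n7"]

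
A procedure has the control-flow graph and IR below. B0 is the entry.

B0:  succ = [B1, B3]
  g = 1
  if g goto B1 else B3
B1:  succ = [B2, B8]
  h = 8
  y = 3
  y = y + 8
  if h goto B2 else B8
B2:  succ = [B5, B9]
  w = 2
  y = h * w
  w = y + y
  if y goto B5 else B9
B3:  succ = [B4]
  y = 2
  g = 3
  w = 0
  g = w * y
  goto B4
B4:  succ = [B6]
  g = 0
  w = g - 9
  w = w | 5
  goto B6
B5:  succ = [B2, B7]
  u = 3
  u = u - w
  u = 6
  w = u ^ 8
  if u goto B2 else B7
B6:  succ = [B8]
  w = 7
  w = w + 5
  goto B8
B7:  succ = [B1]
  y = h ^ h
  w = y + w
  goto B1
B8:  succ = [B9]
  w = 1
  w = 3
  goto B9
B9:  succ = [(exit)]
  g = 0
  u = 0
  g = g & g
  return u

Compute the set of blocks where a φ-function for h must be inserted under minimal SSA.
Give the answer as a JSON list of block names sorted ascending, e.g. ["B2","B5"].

Answer: ["B1", "B8", "B9"]

Derivation:
idom tree: B1←B0 B2←B1 B3←B0 B4←B3 B5←B2 B6←B4 B7←B5 B8←B0 B9←B0
Dom∩ at merges:
  B1: preds {B0,B7}: {B0} ∩ {B0,B1,B2,B5,B7} = {B0}; idom=B0
  B2: preds {B1,B5}: {B0,B1} ∩ {B0,B1,B2,B5} = {B0,B1}; idom=B1
  B8: preds {B1,B6}: {B0,B1} ∩ {B0,B3,B4,B6} = {B0}; idom=B0
  B9: preds {B2,B8}: {B0,B1,B2} ∩ {B0,B8} = {B0}; idom=B0

DF derivation:
  B1←B0: walk · to B0
  B1←B7: walk B7→B5→B2→B1 to B0
  B2←B1: walk · to B1
  B2←B5: walk B5→B2 to B1
  B8←B1: walk B1 to B0
  B8←B6: walk B6→B4→B3 to B0
  B9←B2: walk B2→B1 to B0
  B9←B8: walk B8 to B0
  B0 → ∅
  B1 → {B1,B8,B9}
  B2 → {B1,B2,B9}
  B3 → {B8}
  B4 → {B8}
  B5 → {B1,B2}
  B6 → {B8}
  B7 → {B1}
  B8 → {B9}
  B9 → ∅

φ for h: defs {B1}
  DF⁺ = {B1,B8,B9}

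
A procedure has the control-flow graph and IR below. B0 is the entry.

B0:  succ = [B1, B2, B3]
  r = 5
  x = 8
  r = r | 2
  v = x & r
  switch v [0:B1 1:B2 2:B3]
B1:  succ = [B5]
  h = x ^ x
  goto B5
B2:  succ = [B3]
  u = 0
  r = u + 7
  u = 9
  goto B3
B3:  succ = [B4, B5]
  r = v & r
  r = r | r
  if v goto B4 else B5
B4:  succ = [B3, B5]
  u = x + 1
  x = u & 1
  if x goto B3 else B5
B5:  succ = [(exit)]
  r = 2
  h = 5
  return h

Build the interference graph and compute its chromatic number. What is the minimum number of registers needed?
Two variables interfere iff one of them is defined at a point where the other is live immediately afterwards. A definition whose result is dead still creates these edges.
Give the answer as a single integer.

Answer: 4

Working:
Per-block:
  B0 def {r,v,x} use ∅
  B1 def {h} use {x}
  B2 def {r,u} use ∅
  B3 def {r} use {r,v}
  B4 def {u,x} use {x}
  B5 def {h,r} use ∅

Live sets:
  live B0: ∅→{r,v,x}
  live B1: {x}→∅
  live B2: {v,x}→{r,v,x}
  live B3: {r,v,x}→{r,v,x}
  live B4: {r,v,x}→{r,v,x}
  live B5: ∅→∅

Conflict graph:
  h — ∅
  r — {u,v,x}
  u — {r,v,x}
  v — {r,u,x}
  x — {r,u,v}

Colouring:
  clique {r,u,v,x} ⇒ need ≥ 4
  4-colouring: r0={h,r}  r1={u}  r2={v}  r3={x}
  χ = 4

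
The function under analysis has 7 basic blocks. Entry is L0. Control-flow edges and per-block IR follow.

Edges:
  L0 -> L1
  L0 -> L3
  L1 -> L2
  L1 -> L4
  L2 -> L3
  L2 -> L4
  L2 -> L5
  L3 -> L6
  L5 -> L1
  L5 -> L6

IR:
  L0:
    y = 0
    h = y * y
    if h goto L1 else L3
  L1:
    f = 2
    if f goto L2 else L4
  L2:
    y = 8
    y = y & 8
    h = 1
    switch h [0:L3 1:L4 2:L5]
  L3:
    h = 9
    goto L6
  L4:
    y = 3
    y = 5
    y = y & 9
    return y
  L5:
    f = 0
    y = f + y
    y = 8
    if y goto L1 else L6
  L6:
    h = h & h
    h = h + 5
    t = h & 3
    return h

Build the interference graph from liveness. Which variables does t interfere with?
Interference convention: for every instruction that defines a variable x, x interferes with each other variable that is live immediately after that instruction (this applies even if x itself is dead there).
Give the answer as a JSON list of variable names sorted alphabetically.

def/use:
  L0 def {h,y} use ∅
  L1 def {f} use ∅
  L2 def {h,y} use ∅
  L3 def {h} use ∅
  L4 def {y} use ∅
  L5 def {f,y} use {y}
  L6 def {h,t} use {h}

Live sets:
  L0: in=∅ out=∅
  L1: in=∅ out=∅
  L2: in=∅ out={h,y}
  L3: in=∅ out={h}
  L4: in=∅ out=∅
  L5: in={h,y} out={h}
  L6: in={h} out=∅

Interference:
  f — {h,y}
  h — {f,t,y}
  t — {h}
  y — {f,h}

N(t) = ["h"]

Answer: ["h"]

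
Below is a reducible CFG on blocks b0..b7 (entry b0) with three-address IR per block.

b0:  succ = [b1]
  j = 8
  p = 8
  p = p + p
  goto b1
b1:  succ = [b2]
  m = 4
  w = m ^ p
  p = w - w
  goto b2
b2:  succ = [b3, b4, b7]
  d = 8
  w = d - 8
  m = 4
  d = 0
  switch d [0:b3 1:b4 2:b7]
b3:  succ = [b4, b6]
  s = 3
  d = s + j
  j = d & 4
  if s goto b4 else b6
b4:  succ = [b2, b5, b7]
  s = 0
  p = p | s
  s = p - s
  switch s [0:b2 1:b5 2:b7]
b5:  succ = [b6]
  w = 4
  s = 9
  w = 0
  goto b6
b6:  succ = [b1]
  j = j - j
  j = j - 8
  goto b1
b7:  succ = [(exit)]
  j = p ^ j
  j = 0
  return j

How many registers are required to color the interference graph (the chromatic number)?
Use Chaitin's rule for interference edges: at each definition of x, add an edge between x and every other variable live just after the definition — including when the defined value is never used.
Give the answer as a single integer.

Per-block:
  b0: def={j,p} ue=∅
  b1: def={m,p,w} ue={p}
  b2: def={d,m,w} ue=∅
  b3: def={d,j,s} ue={j}
  b4: def={p,s} ue={p}
  b5: def={s,w} ue=∅
  b6: def={j} ue={j}
  b7: def={j} ue={j,p}

Live sets:
  live b0: ∅→{j,p}
  live b1: {j,p}→{j,p}
  live b2: {j,p}→{j,p}
  live b3: {j,p}→{j,p}
  live b4: {j,p}→{j,p}
  live b5: {j,p}→{j,p}
  live b6: {j,p}→{j,p}
  live b7: {j,p}→∅

Interfere edges:
  d — {j,p,s}
  j — {d,m,p,s,w}
  m — {j,p}
  p — {d,j,m,s,w}
  s — {d,j,p}
  w — {j,p}

Chromatic number:
  lower bound: {d,j,p,s} mutually conflict ⇒ χ ≥ 4
  assign d→c2 j→c0 m→c2 p→c1 s→c3 w→c2 — no edge inside a register ⇒ χ ≤ 4
  χ = 4

Answer: 4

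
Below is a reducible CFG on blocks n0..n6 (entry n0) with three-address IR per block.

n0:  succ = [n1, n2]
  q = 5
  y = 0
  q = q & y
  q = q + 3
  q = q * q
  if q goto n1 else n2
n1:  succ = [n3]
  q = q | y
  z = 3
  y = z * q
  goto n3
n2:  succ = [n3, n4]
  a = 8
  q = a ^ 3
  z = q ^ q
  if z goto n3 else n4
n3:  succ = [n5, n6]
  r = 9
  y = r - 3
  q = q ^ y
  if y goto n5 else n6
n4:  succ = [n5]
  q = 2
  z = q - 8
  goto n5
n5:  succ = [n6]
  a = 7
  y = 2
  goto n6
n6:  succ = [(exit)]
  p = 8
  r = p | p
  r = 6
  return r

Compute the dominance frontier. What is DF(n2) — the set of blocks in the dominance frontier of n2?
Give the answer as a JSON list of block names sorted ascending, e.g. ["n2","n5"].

Answer: ["n3", "n5"]

Analysis:
idom tree: n1←n0 n2←n0 n3←n0 n4←n2 n5←n0 n6←n0
Dom∩ at merges:
  n3: preds {n1,n2}: {n0,n1} ∩ {n0,n2} = {n0}; idom=n0
  n5: preds {n3,n4}: {n0,n3} ∩ {n0,n2,n4} = {n0}; idom=n0
  n6: preds {n3,n5}: {n0,n3} ∩ {n0,n5} = {n0}; idom=n0

DF walk-up:
  n3←n1: walk n1 to n0
  n3←n2: walk n2 to n0
  n5←n3: walk n3 to n0
  n5←n4: walk n4→n2 to n0
  n6←n3: walk n3 to n0
  n6←n5: walk n5 to n0
  DF(n0)=∅
  DF(n1)={n3}
  DF(n2)={n3,n5}
  DF(n3)={n5,n6}
  DF(n4)={n5}
  DF(n5)={n6}
  DF(n6)=∅

DF(n2) = ["n3", "n5"]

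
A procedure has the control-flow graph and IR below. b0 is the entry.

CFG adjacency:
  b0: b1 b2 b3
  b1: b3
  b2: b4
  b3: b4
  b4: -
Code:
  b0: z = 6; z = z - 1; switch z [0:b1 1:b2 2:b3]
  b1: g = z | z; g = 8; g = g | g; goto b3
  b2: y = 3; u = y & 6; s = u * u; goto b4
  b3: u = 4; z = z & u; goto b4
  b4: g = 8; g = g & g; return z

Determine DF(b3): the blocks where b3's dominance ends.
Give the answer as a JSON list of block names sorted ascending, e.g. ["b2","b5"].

idom tree: b1←b0 b2←b0 b3←b0 b4←b0
Join-block Dom:
  b3: preds {b0,b1}: {b0} ∩ {b0,b1} = {b0}; idom=b0
  b4: preds {b2,b3}: {b0,b2} ∩ {b0,b3} = {b0}; idom=b0

DF derivation:
  b3←b0: walk · to b0
  b3←b1: walk b1 to b0
  b4←b2: walk b2 to b0
  b4←b3: walk b3 to b0
  b0: DF=∅
  b1: DF={b3}
  b2: DF={b4}
  b3: DF={b4}
  b4: DF=∅

DF(b3) = ["b4"]

Answer: ["b4"]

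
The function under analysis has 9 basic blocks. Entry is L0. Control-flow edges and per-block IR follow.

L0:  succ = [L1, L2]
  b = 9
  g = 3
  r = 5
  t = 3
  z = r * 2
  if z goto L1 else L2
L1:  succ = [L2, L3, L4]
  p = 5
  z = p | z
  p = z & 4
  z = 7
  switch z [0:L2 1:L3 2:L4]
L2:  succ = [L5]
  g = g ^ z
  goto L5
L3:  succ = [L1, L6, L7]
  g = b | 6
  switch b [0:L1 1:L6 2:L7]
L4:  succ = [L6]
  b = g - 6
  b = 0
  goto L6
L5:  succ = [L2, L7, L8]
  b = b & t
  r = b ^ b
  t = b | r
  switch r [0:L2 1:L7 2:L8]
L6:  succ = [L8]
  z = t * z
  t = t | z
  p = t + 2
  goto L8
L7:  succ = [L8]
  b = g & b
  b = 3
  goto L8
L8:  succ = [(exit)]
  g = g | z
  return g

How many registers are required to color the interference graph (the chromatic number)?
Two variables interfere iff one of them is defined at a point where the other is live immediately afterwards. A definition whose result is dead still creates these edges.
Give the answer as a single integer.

Answer: 5

Analysis:
Per-block:
  L0: def={b,g,r,t,z} ue=∅
  L1: def={p,z} ue={z}
  L2: def={g} ue={g,z}
  L3: def={g} ue={b}
  L4: def={b} ue={g}
  L5: def={b,r,t} ue={b,t}
  L6: def={p,t,z} ue={t,z}
  L7: def={b} ue={b,g}
  L8: def={g} ue={g,z}

Liveness:
  L0 li=∅ lo={b,g,t,z}
  L1 li={b,g,t,z} lo={b,g,t,z}
  L2 li={b,g,t,z} lo={b,g,t,z}
  L3 li={b,t,z} lo={b,g,t,z}
  L4 li={g,t,z} lo={g,t,z}
  L5 li={b,g,t,z} lo={b,g,t,z}
  L6 li={g,t,z} lo={g,z}
  L7 li={b,g,z} lo={g,z}
  L8 li={g,z} lo=∅

Conflict graph:
  b: {g,p,r,t,z}
  g: {b,p,r,t,z}
  p: {b,g,t,z}
  r: {b,g,t,z}
  t: {b,g,p,r,z}
  z: {b,g,p,r,t}

Registers:
  {b,g,p,t,z} pairwise interfere (5-clique) ⇒ χ ≥ 5
  5-colouring: c0={b}  c1={g}  c2={t}  c3={z}  c4={p,r}
  χ = 5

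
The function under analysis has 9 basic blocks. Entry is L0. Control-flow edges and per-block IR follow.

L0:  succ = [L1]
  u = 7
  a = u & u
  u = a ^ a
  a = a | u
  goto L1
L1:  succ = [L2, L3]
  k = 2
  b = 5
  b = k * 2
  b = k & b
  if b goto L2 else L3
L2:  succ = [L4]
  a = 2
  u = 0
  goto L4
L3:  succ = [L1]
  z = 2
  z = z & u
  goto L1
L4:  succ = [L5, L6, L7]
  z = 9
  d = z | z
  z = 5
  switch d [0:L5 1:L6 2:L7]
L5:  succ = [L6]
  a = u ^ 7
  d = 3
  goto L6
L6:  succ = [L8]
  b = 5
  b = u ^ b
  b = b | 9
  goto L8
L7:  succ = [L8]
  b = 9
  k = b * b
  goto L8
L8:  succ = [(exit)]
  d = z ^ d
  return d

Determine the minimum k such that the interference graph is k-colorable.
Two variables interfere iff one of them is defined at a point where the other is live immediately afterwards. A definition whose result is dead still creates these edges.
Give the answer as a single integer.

Block summaries:
  L0: {a,u} / ∅
  L1: {b,k} / ∅
  L2: {a,u} / ∅
  L3: {z} / {u}
  L4: {d,z} / ∅
  L5: {a,d} / {u}
  L6: {b} / {u}
  L7: {b,k} / ∅
  L8: {d} / {d,z}

Live sets:
  L0: in=∅ out={u}
  L1: in={u} out={u}
  L2: in=∅ out={u}
  L3: in={u} out={u}
  L4: in={u} out={d,u,z}
  L5: in={u,z} out={d,u,z}
  L6: in={d,u,z} out={d,z}
  L7: in={d,z} out={d,z}
  L8: in={d,z} out=∅

Conflict graph:
  a: {u,z}
  b: {d,k,u,z}
  d: {b,k,u,z}
  k: {b,d,u,z}
  u: {a,b,d,k,z}
  z: {a,b,d,k,u}

Colouring:
  {b,d,k,u,z} pairwise interfere (5-clique) ⇒ χ ≥ 5
  5-colouring: c0={u}  c1={z}  c2={a,b}  c3={d}  c4={k}
  χ = 5

Answer: 5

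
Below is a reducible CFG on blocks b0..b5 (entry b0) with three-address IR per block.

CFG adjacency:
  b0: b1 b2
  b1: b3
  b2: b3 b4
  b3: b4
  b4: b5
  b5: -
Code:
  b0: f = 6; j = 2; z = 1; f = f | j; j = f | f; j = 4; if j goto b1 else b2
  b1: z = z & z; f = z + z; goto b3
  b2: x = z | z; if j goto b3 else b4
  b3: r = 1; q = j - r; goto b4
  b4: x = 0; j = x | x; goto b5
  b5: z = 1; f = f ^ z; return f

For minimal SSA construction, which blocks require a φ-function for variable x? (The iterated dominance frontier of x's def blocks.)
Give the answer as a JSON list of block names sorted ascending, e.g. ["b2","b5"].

idom tree: b1←b0 b2←b0 b3←b0 b4←b0 b5←b4
Join-block Dom:
  b3: preds {b1,b2}: {b0,b1} ∩ {b0,b2} = {b0}; idom=b0
  b4: preds {b2,b3}: {b0,b2} ∩ {b0,b3} = {b0}; idom=b0

Frontier:
  b3←b1: walk b1 to b0
  b3←b2: walk b2 to b0
  b4←b2: walk b2 to b0
  b4←b3: walk b3 to b0
  DF(b0)=∅
  DF(b1)={b3}
  DF(b2)={b3,b4}
  DF(b3)={b4}
  DF(b4)=∅
  DF(b5)=∅

φ for x: defs {b2,b4}
  DF⁺ = {b3,b4}

Answer: ["b3", "b4"]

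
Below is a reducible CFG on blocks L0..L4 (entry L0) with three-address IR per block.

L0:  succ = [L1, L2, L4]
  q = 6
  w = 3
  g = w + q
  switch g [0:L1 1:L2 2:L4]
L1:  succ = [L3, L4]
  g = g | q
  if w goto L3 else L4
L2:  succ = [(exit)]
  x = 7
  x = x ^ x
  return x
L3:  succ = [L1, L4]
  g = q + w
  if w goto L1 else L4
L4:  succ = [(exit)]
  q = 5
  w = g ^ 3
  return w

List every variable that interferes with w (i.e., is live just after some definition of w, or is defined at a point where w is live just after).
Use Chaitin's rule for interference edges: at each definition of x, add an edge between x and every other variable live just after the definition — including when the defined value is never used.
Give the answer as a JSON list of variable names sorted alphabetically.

Block summaries:
  L0: def={g,q,w} ue=∅
  L1: def={g} ue={g,q,w}
  L2: def={x} ue=∅
  L3: def={g} ue={q,w}
  L4: def={q,w} ue={g}

Live sets:
  live L0: ∅→{g,q,w}
  live L1: {g,q,w}→{g,q,w}
  live L2: ∅→∅
  live L3: {q,w}→{g,q,w}
  live L4: {g}→∅

Interference:
  g — {q,w}
  q — {g,w}
  w — {g,q}
  x — ∅

N(w) = ["g", "q"]

Answer: ["g", "q"]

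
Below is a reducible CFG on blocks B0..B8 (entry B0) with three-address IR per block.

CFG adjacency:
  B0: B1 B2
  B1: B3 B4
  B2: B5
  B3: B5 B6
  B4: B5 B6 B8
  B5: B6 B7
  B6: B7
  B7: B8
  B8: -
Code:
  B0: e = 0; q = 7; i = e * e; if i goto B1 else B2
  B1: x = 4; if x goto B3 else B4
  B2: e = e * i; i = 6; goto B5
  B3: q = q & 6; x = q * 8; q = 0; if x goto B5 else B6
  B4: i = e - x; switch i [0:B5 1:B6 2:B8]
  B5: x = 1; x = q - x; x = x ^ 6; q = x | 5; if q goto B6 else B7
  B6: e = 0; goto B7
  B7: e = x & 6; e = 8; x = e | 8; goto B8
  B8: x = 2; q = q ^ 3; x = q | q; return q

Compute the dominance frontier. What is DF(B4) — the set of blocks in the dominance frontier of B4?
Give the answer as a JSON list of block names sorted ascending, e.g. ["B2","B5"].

idom tree: B1←B0 B2←B0 B3←B1 B4←B1 B5←B0 B6←B0 B7←B0 B8←B0
Dom at joins:
  B5: preds {B2,B3,B4}: {B0,B2} ∩ {B0,B1,B3} ∩ {B0,B1,B4} = {B0}; idom=B0
  B6: preds {B3,B4,B5}: {B0,B1,B3} ∩ {B0,B1,B4} ∩ {B0,B5} = {B0}; idom=B0
  B7: preds {B5,B6}: {B0,B5} ∩ {B0,B6} = {B0}; idom=B0
  B8: preds {B4,B7}: {B0,B1,B4} ∩ {B0,B7} = {B0}; idom=B0

DF walk-up:
  join B5 pred B2: B2 stop@B0
  join B5 pred B3: B3→B1 stop@B0
  join B5 pred B4: B4→B1 stop@B0
  join B6 pred B3: B3→B1 stop@B0
  join B6 pred B4: B4→B1 stop@B0
  join B6 pred B5: B5 stop@B0
  join B7 pred B5: B5 stop@B0
  join B7 pred B6: B6 stop@B0
  join B8 pred B4: B4→B1 stop@B0
  join B8 pred B7: B7 stop@B0
  B0: DF=∅
  B1: DF={B5,B6,B8}
  B2: DF={B5}
  B3: DF={B5,B6}
  B4: DF={B5,B6,B8}
  B5: DF={B6,B7}
  B6: DF={B7}
  B7: DF={B8}
  B8: DF=∅

DF(B4) = ["B5", "B6", "B8"]

Answer: ["B5", "B6", "B8"]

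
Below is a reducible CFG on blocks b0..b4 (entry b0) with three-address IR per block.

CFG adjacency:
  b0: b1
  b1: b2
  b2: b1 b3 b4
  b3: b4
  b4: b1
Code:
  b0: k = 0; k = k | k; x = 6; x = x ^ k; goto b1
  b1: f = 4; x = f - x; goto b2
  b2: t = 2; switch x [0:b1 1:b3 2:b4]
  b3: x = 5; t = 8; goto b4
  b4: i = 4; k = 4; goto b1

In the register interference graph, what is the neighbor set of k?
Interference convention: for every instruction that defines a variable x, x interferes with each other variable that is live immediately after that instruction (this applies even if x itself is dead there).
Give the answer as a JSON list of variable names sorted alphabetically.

Block summaries:
  b0: {k,x} / ∅
  b1: {f,x} / {x}
  b2: {t} / {x}
  b3: {t,x} / ∅
  b4: {i,k} / ∅

Live sets:
  b0: in=∅ out={x}
  b1: in={x} out={x}
  b2: in={x} out={x}
  b3: in=∅ out={x}
  b4: in={x} out={x}

Interference:
  f: {x}
  i: {x}
  k: {x}
  t: {x}
  x: {f,i,k,t}

N(k) = ["x"]

Answer: ["x"]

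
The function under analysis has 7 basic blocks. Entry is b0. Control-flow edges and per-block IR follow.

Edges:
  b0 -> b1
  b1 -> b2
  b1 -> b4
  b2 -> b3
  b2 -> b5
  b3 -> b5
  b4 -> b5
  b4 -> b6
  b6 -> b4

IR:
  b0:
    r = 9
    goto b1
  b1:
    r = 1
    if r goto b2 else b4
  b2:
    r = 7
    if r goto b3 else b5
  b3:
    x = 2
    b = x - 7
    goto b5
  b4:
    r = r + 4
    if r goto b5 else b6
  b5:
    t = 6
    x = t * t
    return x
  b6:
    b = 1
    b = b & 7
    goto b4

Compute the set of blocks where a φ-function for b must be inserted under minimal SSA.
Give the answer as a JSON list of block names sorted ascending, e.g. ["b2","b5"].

Answer: ["b4", "b5"]

Derivation:
idom tree: b1←b0 b2←b1 b3←b2 b4←b1 b5←b1 b6←b4
Dom at joins:
  b4: preds {b1,b6}: {b0,b1} ∩ {b0,b1,b4,b6} = {b0,b1}; idom=b1
  b5: preds {b2,b3,b4}: {b0,b1,b2} ∩ {b0,b1,b2,b3} ∩ {b0,b1,b4} = {b0,b1}; idom=b1

Frontier:
  join b4 pred b1: · stop@b1
  join b4 pred b6: b6→b4 stop@b1
  join b5 pred b2: b2 stop@b1
  join b5 pred b3: b3→b2 stop@b1
  join b5 pred b4: b4 stop@b1
  b0: DF=∅
  b1: DF=∅
  b2: DF={b5}
  b3: DF={b5}
  b4: DF={b4,b5}
  b5: DF=∅
  b6: DF={b4}

φ for b: defs {b3,b6}
  DF⁺ = {b4,b5}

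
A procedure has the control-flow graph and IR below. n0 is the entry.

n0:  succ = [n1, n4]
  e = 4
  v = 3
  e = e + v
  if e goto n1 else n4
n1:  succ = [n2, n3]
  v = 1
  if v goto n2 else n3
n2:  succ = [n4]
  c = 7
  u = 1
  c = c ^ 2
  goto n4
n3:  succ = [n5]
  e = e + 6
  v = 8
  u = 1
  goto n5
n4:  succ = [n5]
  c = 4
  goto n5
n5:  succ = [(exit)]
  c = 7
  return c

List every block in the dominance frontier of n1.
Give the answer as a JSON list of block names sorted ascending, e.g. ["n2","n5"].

Answer: ["n4", "n5"]

Working:
idom tree: n1←n0 n2←n1 n3←n1 n4←n0 n5←n0
Dom at joins:
  n4: preds {n0,n2}: {n0} ∩ {n0,n1,n2} = {n0}; idom=n0
  n5: preds {n3,n4}: {n0,n1,n3} ∩ {n0,n4} = {n0}; idom=n0

Frontier:
  n4←n0: walk · to n0
  n4←n2: walk n2→n1 to n0
  n5←n3: walk n3→n1 to n0
  n5←n4: walk n4 to n0
  n0: DF=∅
  n1: DF={n4,n5}
  n2: DF={n4}
  n3: DF={n5}
  n4: DF={n5}
  n5: DF=∅

DF(n1) = ["n4", "n5"]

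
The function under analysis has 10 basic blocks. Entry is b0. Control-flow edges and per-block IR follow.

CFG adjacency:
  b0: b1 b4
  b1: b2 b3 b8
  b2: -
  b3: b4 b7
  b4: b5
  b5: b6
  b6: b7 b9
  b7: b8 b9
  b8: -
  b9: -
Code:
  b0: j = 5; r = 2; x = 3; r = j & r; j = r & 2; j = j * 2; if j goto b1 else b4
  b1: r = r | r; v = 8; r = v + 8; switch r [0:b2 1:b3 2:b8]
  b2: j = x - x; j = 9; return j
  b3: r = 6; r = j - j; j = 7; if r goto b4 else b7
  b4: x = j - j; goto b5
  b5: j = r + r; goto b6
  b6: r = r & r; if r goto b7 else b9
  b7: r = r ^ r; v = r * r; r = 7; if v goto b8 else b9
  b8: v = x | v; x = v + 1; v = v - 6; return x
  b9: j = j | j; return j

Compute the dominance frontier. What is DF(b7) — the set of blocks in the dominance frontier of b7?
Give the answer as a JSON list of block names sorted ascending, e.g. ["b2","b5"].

Answer: ["b8", "b9"]

Working:
idom tree: b1←b0 b2←b1 b3←b1 b4←b0 b5←b4 b6←b5 b7←b0 b8←b0 b9←b0
Join-block Dom:
  b4: preds {b0,b3}: {b0} ∩ {b0,b1,b3} = {b0}; idom=b0
  b7: preds {b3,b6}: {b0,b1,b3} ∩ {b0,b4,b5,b6} = {b0}; idom=b0
  b8: preds {b1,b7}: {b0,b1} ∩ {b0,b7} = {b0}; idom=b0
  b9: preds {b6,b7}: {b0,b4,b5,b6} ∩ {b0,b7} = {b0}; idom=b0

DF derivation:
  b4←b0: walk · to b0
  b4←b3: walk b3→b1 to b0
  b7←b3: walk b3→b1 to b0
  b7←b6: walk b6→b5→b4 to b0
  b8←b1: walk b1 to b0
  b8←b7: walk b7 to b0
  b9←b6: walk b6→b5→b4 to b0
  b9←b7: walk b7 to b0
  DF(b0)=∅
  DF(b1)={b4,b7,b8}
  DF(b2)=∅
  DF(b3)={b4,b7}
  DF(b4)={b7,b9}
  DF(b5)={b7,b9}
  DF(b6)={b7,b9}
  DF(b7)={b8,b9}
  DF(b8)=∅
  DF(b9)=∅

DF(b7) = ["b8", "b9"]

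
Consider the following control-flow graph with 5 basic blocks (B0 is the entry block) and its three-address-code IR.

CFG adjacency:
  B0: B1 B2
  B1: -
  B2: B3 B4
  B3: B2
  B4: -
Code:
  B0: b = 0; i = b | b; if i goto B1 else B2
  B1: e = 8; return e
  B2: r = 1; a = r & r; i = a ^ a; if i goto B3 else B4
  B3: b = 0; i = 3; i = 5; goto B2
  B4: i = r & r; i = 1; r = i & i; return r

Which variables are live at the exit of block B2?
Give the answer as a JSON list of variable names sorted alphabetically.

Block summaries:
  B0: def={b,i} ue=∅
  B1: def={e} ue=∅
  B2: def={a,i,r} ue=∅
  B3: def={b,i} ue=∅
  B4: def={i,r} ue={r}

Liveness:
  B0: in=∅ out=∅
  B1: in=∅ out=∅
  B2: in=∅ out={r}
  B3: in=∅ out=∅
  B4: in={r} out=∅

live-out(B2) = ["r"]

Answer: ["r"]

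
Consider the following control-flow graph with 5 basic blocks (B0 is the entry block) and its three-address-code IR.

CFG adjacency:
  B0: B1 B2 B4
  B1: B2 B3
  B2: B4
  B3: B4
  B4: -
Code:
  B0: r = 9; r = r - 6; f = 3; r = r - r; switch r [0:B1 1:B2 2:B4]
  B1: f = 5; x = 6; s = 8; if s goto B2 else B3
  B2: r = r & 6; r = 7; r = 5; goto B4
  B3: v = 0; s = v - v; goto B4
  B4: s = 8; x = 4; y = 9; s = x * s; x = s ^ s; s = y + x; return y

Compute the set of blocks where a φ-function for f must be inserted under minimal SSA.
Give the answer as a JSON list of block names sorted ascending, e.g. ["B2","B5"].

Answer: ["B2", "B4"]

Analysis:
idom tree: B1←B0 B2←B0 B3←B1 B4←B0
Dom at joins:
  B2: preds {B0,B1}: {B0} ∩ {B0,B1} = {B0}; idom=B0
  B4: preds {B0,B2,B3}: {B0} ∩ {B0,B2} ∩ {B0,B1,B3} = {B0}; idom=B0

Frontier:
  join B2 pred B0: · stop@B0
  join B2 pred B1: B1 stop@B0
  join B4 pred B0: · stop@B0
  join B4 pred B2: B2 stop@B0
  join B4 pred B3: B3→B1 stop@B0
  B0 → ∅
  B1 → {B2,B4}
  B2 → {B4}
  B3 → {B4}
  B4 → ∅

φ for f: defs {B0,B1}
  DF⁺ = {B2,B4}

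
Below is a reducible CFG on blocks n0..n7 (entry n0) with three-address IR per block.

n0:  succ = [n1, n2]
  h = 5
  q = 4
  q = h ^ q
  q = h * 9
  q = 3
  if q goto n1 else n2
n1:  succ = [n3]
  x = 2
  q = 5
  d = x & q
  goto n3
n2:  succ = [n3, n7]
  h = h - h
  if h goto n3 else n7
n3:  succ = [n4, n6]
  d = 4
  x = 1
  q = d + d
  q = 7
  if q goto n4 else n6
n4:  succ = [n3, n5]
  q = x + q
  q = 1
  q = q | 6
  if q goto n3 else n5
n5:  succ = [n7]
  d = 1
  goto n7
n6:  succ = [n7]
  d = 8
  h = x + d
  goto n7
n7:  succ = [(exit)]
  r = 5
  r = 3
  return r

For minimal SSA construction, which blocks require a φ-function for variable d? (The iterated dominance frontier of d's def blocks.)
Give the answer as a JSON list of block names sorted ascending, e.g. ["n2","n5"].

idom tree: n1←n0 n2←n0 n3←n0 n4←n3 n5←n4 n6←n3 n7←n0
Join-block Dom:
  n3: preds {n1,n2,n4}: {n0,n1} ∩ {n0,n2} ∩ {n0,n3,n4} = {n0}; idom=n0
  n7: preds {n2,n5,n6}: {n0,n2} ∩ {n0,n3,n4,n5} ∩ {n0,n3,n6} = {n0}; idom=n0

DF walk-up:
  join n3 pred n1: n1 stop@n0
  join n3 pred n2: n2 stop@n0
  join n3 pred n4: n4→n3 stop@n0
  join n7 pred n2: n2 stop@n0
  join n7 pred n5: n5→n4→n3 stop@n0
  join n7 pred n6: n6→n3 stop@n0
  n0 → ∅
  n1 → {n3}
  n2 → {n3,n7}
  n3 → {n3,n7}
  n4 → {n3,n7}
  n5 → {n7}
  n6 → {n7}
  n7 → ∅

φ for d: defs {n1,n3,n5,n6}
  DF⁺ = {n3,n7}

Answer: ["n3", "n7"]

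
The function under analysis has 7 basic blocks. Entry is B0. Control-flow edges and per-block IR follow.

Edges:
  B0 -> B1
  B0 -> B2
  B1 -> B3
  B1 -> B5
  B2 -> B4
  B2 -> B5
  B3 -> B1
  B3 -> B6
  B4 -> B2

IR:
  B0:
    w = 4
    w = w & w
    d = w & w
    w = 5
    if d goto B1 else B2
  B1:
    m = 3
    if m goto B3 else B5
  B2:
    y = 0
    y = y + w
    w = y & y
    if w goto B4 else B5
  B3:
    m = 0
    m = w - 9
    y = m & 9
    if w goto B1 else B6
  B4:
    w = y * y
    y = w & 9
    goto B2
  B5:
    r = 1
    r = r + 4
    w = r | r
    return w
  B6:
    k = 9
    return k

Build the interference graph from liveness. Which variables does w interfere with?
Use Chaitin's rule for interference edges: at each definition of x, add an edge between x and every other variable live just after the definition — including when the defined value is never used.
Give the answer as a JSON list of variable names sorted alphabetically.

Answer: ["d", "m", "y"]

Working:
def/use:
  B0: {d,w} / ∅
  B1: {m} / ∅
  B2: {w,y} / {w}
  B3: {m,y} / {w}
  B4: {w,y} / {y}
  B5: {r,w} / ∅
  B6: {k} / ∅

Backward fixpoint:
  B0 li=∅ lo={w}
  B1 li={w} lo={w}
  B2 li={w} lo={y}
  B3 li={w} lo={w}
  B4 li={y} lo={w}
  B5 li=∅ lo=∅
  B6 li=∅ lo=∅

Interfere edges:
  d↔{w}
  k↔∅
  m↔{w}
  r↔∅
  w↔{d,m,y}
  y↔{w}

N(w) = ["d", "m", "y"]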